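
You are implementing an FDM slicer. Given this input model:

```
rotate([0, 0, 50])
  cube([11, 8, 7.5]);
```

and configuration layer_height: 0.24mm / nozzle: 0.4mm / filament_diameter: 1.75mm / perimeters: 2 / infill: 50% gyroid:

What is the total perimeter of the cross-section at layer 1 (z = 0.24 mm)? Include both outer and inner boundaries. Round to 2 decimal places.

At z = 0.24 mm: the cube is present — its section is the full 11×8 rectangle (perimeter 38.00 mm); (rotated 50° about Z; rotation is an isometry so areas/perimeters/island counts are preserved). Overall, the cross-section is a single solid region. Total boundary length (outer) = 38.00 mm.

38.00 mm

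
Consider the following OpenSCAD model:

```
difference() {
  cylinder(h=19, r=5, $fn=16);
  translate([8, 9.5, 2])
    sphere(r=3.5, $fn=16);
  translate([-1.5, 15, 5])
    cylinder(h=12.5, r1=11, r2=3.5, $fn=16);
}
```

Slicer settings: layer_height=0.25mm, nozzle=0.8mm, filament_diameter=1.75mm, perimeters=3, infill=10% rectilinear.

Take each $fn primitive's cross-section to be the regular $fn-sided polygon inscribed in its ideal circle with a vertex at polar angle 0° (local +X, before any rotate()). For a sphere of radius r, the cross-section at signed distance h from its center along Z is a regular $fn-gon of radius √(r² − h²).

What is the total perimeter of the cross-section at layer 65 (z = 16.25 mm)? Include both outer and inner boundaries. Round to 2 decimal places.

31.21 mm

At z = 16.25 mm: the r=5 cylinder contributes a regular 16-gon of circumradius 5 (perimeter = 2·16·5.000·sin(180°/16) = 31.21 mm); the sphere at (8, 9.5) is absent (|z−center|=14.250 > r=3.5); the cone at (-1.5, 15) (r1=11→r2=3.5) has section circumradius 4.250 here — a regular 16-gon (perimeter = 2·16·4.250·sin(180°/16) = 26.53 mm); After the difference (first − rest): starting from the r=5 cylinder, the cone at (-1.5, 15) misses the remaining region (no effect) — boundary = 31.21 mm. Overall, the cross-section is a single solid region. Total boundary length (outer) = 31.21 mm.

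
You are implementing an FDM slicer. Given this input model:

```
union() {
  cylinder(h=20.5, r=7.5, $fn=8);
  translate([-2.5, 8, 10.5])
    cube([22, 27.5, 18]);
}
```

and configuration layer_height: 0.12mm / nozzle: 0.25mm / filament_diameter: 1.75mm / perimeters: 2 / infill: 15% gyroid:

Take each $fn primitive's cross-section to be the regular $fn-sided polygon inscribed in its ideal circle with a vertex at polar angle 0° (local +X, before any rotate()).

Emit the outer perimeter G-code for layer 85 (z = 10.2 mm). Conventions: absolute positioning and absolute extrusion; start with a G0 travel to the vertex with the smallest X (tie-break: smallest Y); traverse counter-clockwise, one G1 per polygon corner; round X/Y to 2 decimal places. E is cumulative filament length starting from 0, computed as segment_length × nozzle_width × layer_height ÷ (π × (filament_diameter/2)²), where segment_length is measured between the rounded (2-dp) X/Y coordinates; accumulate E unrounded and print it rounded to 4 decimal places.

At z = 10.2 mm: the r=7.5 cylinder contributes a regular 8-gon of circumradius 7.5; the cube at (-2.5, 8) is not intersected at this z (z outside [10.5, 28.5]); Taking the union: only the r=7.5 cylinder is present, so the union is just that shape — 1 connected region. The outline is a single polygon with 8 vertices. Extrusion per mm of travel: 0.25 × 0.12 / (π × 0.875²) = 0.012473. Accumulating E over each segment gives final E = 0.5726.

G0 X-7.50 Y0.00 Z10.20
G1 X-5.30 Y-5.30 E0.0716
G1 X0.00 Y-7.50 E0.1431
G1 X5.30 Y-5.30 E0.2147
G1 X7.50 Y0.00 E0.2863
G1 X5.30 Y5.30 E0.3579
G1 X0.00 Y7.50 E0.4294
G1 X-5.30 Y5.30 E0.5010
G1 X-7.50 Y0.00 E0.5726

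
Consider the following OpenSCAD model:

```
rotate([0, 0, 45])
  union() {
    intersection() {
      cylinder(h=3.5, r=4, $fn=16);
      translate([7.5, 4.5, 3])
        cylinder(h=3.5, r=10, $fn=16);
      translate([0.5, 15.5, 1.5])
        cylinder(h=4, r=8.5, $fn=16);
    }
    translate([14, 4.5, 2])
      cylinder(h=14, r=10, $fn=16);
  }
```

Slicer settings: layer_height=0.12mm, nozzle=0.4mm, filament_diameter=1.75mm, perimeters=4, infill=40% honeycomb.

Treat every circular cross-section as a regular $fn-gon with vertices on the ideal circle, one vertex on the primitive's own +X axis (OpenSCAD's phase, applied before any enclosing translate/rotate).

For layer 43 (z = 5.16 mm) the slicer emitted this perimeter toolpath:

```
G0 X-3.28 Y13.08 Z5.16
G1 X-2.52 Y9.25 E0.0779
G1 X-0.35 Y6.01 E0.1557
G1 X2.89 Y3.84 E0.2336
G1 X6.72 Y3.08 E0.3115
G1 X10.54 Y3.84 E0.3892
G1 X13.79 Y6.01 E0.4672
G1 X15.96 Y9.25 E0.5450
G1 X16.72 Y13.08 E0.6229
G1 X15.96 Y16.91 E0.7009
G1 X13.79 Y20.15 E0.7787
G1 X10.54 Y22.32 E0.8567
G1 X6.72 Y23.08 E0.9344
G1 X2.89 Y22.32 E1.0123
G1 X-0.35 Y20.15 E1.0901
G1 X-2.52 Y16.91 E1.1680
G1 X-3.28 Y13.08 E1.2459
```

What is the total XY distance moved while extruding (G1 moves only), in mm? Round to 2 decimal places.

62.43 mm

Sum the Euclidean lengths of each G1 segment: total = 62.43 mm.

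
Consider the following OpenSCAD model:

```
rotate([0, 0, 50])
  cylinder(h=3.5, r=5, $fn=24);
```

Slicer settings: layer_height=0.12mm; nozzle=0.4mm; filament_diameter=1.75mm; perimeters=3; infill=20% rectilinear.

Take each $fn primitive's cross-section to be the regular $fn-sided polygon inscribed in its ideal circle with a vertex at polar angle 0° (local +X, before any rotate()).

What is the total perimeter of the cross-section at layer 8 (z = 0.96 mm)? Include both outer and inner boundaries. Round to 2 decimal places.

At z = 0.96 mm: the r=5 cylinder gives a regular 24-gon of circumradius 5 (constant along its height) (perimeter = 2·24·5.000·sin(180°/24) = 31.33 mm); (rotated 50° about Z; rotation is an isometry so areas/perimeters/island counts are preserved). Overall, the cross-section is a single solid region. Total boundary length (outer) = 31.33 mm.

31.33 mm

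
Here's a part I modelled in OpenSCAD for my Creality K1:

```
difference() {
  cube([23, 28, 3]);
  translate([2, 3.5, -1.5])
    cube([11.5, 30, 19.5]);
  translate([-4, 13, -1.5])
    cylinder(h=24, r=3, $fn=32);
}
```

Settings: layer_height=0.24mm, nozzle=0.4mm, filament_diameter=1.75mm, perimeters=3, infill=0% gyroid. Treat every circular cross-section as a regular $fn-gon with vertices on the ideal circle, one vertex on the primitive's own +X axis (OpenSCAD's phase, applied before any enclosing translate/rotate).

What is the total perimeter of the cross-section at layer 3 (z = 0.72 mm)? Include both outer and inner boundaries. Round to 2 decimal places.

At z = 0.72 mm: the 23×28 cube contributes its full rectangle (perimeter 102.00 mm); the 11.5×30 cube at (2, 3.5) contributes its full rectangle (perimeter 83.00 mm); the r=3 cylinder at (-4, 13) contributes a regular 32-gon of circumradius 3 (perimeter = 2·32·3.000·sin(180°/32) = 18.82 mm); Taking the first minus the rest: starting from the 23×28 cube, the 11.5×30 cube at (2, 3.5) partially overlaps it — only the 281.75 mm² overlap (of its 345.00 mm²) is removed, clipping the outline; the r=3 cylinder at (-4, 13) misses the remaining region (no effect) — boundary = 151.00 mm. Overall, the cross-section is a single solid region. Total boundary length (outer) = 151.00 mm.

151.00 mm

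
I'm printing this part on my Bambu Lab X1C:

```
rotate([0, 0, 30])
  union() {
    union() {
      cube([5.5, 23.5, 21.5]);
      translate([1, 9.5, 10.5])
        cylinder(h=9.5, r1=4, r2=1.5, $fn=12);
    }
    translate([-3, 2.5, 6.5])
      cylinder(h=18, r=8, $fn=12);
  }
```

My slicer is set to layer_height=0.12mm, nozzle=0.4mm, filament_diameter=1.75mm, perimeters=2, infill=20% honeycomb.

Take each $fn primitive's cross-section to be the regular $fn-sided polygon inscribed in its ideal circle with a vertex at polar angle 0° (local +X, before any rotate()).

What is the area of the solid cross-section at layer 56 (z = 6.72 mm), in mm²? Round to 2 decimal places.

At z = 6.72 mm: the cube (footprint 5.5×23.5) is included at this height (area 129.25 mm²); the cone at (1, 9.5) does not reach this height (z outside [10.5, 20]); Combining (union): only the 5.5×23.5 cube is present, so the union is just that shape — area = 129.25 mm²; the r=8 cylinder at (-3, 2.5) gives a regular 12-gon of circumradius 8 (constant along its height) (area = (12/2)·8.000²·sin(360°/12) = 192.00 mm²); Taking the union: the regions partially overlap — summed areas 321.25 mm² minus the doubly-counted overlap 36.87 mm² gives 284.38 mm² — area = 284.38 mm²; (whole slice rotated 30° about Z — lengths, areas and connectivity unchanged). Overall, the cross-section is a single solid region. Net area = 284.38 mm².

284.38 mm²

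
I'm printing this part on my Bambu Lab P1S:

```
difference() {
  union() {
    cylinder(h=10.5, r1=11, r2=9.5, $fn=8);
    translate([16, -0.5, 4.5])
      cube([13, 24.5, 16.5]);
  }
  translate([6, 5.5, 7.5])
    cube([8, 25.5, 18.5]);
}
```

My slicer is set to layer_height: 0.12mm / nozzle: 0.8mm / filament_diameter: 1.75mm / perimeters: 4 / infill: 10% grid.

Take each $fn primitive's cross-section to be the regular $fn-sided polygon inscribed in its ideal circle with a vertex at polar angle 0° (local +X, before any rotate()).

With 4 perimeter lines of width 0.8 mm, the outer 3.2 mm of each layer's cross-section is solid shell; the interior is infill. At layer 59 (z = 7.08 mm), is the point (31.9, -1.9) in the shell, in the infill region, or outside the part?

At z = 7.08 mm: the cone contributes a regular 8-gon of circumradius 9.989 (interpolated between r1=11 and r2=9.5 at t=0.674); the cube at (16, -0.5) is present — its section is the full 13×24.5 rectangle; Combining (union): the 2 present regions are separate (no shared area or edge), so areas and boundary lengths simply add and each stays a separate island — 2 connected regions; the cube at (6, 5.5) is not intersected at this z (z outside [7.5, 26]); After the difference (first − rest): none of the subtracted shapes is present at this height, so the result so far is unchanged — 2 connected regions. Overall, the cross-section has 2 separate islands. The nearest boundary edge runs (29.00, 24.00)→(29.00, -0.50); distance from the point to it = 3.22 mm. The point is not inside any of the regions above, so it lies outside the cross-section (3.22 mm from the nearest boundary).

outside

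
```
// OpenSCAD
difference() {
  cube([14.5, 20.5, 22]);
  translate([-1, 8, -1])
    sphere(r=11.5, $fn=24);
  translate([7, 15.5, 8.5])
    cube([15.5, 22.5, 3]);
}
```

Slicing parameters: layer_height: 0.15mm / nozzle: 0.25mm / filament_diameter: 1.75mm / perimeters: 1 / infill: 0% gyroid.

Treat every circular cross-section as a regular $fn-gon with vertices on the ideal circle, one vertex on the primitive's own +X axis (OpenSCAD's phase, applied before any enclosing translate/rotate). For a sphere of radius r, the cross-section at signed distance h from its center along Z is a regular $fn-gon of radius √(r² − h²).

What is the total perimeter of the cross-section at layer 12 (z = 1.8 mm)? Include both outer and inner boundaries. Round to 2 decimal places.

69.62 mm

At z = 1.8 mm: the cube (footprint 14.5×20.5) is included at this height (perimeter 70.00 mm); the sphere at (-1, 8): section is a regular 24-gon, circumradius = √(r²−h²) = √(11.5²−2.8²) = 11.154 (perimeter = 2·24·11.154·sin(180°/24) = 69.88 mm); the cube at (7, 15.5) is not intersected at this z (z outside [8.5, 11.5]); Subtracting the remaining from the first: starting from the 14.5×20.5 cube, the r=11.5 sphere at (-1, 8) partially overlaps it — only the 157.80 mm² overlap (of its 386.40 mm²) is removed, clipping the outline — boundary = 69.62 mm. Overall, the cross-section is a single solid region. Total boundary length (outer) = 69.62 mm.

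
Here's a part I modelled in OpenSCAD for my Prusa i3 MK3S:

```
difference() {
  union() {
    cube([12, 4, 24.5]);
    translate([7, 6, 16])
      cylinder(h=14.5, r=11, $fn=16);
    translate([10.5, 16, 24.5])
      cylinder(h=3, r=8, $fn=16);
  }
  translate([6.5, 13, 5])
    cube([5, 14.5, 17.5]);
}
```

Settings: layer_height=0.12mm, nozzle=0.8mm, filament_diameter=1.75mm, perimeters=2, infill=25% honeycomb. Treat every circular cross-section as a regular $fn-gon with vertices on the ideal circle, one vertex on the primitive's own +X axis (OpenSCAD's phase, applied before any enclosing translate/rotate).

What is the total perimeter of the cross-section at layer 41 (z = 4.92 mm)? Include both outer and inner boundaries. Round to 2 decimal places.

At z = 4.92 mm: the cube is present — its section is the full 12×4 rectangle (perimeter 32.00 mm); the cylinder at (7, 6) is not intersected at this z (z outside [16, 30.5]); the cylinder at (10.5, 16) does not reach this height (z outside [24.5, 27.5]); Combining (union): only the 12×4 cube is present, so the union is just that shape — boundary = 32.00 mm; the cube at (6.5, 13) is absent (z outside [5, 22.5]); After the difference (first − rest): none of the subtracted shapes is present at this height, so that combined region is unchanged — boundary = 32.00 mm. Overall, the cross-section is a single solid region. Total boundary length (outer) = 32.00 mm.

32.00 mm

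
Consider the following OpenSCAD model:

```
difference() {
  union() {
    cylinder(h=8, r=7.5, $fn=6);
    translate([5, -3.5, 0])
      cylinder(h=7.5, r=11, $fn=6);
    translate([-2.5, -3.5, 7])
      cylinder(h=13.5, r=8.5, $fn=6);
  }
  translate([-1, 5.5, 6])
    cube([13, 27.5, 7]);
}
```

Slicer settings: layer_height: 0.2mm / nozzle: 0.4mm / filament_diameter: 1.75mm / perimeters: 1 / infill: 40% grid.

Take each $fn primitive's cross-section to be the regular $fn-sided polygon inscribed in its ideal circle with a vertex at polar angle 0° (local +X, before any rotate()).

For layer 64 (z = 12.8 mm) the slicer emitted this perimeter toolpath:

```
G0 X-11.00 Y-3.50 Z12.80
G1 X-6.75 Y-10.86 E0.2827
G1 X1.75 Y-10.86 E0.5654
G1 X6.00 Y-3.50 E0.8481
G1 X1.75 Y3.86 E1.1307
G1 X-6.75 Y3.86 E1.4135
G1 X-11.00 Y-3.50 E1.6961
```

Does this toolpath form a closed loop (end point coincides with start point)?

Start point (G0): (-11.00, -3.50). End point (last G1): the path returns to the start — closed.

yes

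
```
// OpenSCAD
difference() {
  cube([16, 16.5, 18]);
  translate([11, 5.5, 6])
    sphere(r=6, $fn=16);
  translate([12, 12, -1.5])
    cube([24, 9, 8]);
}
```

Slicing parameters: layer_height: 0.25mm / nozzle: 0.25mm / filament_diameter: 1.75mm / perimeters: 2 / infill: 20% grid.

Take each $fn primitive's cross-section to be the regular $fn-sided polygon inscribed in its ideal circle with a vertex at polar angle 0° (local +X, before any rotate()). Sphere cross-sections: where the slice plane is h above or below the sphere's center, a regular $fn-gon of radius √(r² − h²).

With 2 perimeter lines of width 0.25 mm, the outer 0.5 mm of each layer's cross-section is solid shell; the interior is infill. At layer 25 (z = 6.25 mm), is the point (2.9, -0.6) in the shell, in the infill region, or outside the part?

outside

At z = 6.25 mm: the cube (footprint 16×16.5) is included at this height; the sphere at (11, 5.5): section is a regular 16-gon, circumradius = √(r²−h²) = √(6²−0.25²) = 5.995; the cube at (12, 12) is present — its section is the full 24×9 rectangle; Taking the first minus the rest: starting from the 16×16.5 cube, the r=6 sphere at (11, 5.5) partially overlaps it — only the 104.84 mm² overlap (of its 110.02 mm²) is removed, clipping the outline; the 24×9 cube at (12, 12) partially overlaps it — only the 18.00 mm² overlap (of its 216.00 mm²) is removed, clipping the outline — 2 connected regions. Overall, the cross-section has 2 separate islands. The nearest boundary edge runs (8.65, 0.00)→(0.00, 0.00); distance from the point to it = 0.60 mm. The point is not inside any of the regions above, so it lies outside the cross-section (0.60 mm from the nearest boundary).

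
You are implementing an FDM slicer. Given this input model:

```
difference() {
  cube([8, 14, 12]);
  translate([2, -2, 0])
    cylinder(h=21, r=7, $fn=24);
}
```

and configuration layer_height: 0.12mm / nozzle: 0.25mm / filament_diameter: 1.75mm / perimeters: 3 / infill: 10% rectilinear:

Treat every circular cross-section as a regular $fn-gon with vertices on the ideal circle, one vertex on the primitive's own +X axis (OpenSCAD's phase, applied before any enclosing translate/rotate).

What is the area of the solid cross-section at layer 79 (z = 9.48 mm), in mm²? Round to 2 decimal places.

78.52 mm²

At z = 9.48 mm: the cube (footprint 8×14) is included at this height (area 112.00 mm²); the r=7 cylinder at (2, -2) gives a regular 24-gon of circumradius 7 (constant along its height) (area = (24/2)·7.000²·sin(360°/24) = 152.19 mm²); After the difference (first − rest): starting from the 8×14 cube (112.00 mm²), the r=7 cylinder at (2, -2) partially overlaps it — only the 33.48 mm² overlap (of its 152.19 mm²) is removed, clipping the outline — area = 78.52 mm². Overall, the cross-section is a single solid region. Net area = 78.52 mm².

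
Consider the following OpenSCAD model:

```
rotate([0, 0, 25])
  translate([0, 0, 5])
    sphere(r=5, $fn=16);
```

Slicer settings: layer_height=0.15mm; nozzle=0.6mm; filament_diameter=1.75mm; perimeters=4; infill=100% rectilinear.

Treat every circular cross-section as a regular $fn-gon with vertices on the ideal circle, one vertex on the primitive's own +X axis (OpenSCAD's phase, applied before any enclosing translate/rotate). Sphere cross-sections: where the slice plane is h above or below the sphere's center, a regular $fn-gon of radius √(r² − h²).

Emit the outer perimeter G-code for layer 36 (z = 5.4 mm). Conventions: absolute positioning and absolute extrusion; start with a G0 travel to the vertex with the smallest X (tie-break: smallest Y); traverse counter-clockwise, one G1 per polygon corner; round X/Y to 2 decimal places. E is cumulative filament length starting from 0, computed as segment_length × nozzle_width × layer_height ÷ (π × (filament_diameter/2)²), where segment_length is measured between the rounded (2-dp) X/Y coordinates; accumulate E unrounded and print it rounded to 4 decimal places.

G0 X-4.98 Y-0.22 Z5.40
G1 X-4.52 Y-2.11 E0.0728
G1 X-3.37 Y-3.67 E0.1453
G1 X-1.70 Y-4.68 E0.2183
G1 X0.22 Y-4.98 E0.2910
G1 X2.11 Y-4.52 E0.3638
G1 X3.67 Y-3.37 E0.4363
G1 X4.68 Y-1.70 E0.5094
G1 X4.98 Y0.22 E0.5821
G1 X4.52 Y2.11 E0.6549
G1 X3.37 Y3.67 E0.7274
G1 X1.70 Y4.68 E0.8004
G1 X-0.22 Y4.98 E0.8731
G1 X-2.11 Y4.52 E0.9459
G1 X-3.67 Y3.37 E1.0184
G1 X-4.68 Y1.70 E1.0915
G1 X-4.98 Y-0.22 E1.1642

At z = 5.4 mm: the r=5 sphere slices to a regular 16-gon of circumradius 4.984 (√(r²−h²) with h=0.4 from center); (rotated 25° about Z; rotation is an isometry so areas/perimeters/island counts are preserved). The outline is a single polygon with 16 vertices. Extrusion per mm of travel: 0.6 × 0.15 / (π × 0.875²) = 0.037418. Accumulating E over each segment gives final E = 1.1642.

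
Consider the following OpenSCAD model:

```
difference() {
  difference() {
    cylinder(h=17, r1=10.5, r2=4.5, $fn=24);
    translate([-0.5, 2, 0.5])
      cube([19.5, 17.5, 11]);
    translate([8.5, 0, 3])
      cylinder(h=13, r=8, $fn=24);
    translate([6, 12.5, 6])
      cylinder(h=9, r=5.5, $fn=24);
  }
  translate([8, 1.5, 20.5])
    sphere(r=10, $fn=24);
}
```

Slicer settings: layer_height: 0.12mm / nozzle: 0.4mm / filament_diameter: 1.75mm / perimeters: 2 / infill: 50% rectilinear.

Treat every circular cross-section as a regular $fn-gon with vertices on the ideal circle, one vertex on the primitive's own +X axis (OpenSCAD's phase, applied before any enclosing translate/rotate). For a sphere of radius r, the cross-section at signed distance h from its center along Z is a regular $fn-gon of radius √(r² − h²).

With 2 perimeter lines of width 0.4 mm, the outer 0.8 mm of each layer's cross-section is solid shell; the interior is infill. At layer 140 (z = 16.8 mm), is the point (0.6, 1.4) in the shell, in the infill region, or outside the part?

At z = 16.8 mm: the cone: at t=0.988 of its height the radius interpolates to r₁+(r₂−r₁)t = 4.571, giving a regular 24-gon of that circumradius; the cube at (-0.5, 2) is absent (z outside [0.5, 11.5]); the cylinder at (8.5, 0) does not reach this height (z outside [3, 16]); the cylinder at (6, 12.5) does not reach this height (z outside [6, 15]); After the difference (first − rest): none of the subtracted shapes is present at this height, so the cone is unchanged — 1 connected region; the r=10 sphere at (8, 1.5) slices to a regular 24-gon of circumradius 9.290 (√(r²−h²) with h=3.7 from center); Subtracting the remaining from the first: starting from the result so far, the r=10 sphere at (8, 1.5) partially overlaps it — only the 38.90 mm² overlap (of its 268.06 mm²) is removed, clipping the outline — 1 connected region. Overall, the cross-section is a single solid region. The nearest boundary edge runs (-1.29, 1.50)→(-0.97, -0.90); distance from the point to it = 1.86 mm. The point is not inside any of the regions above, so it lies outside the cross-section (1.86 mm from the nearest boundary).

outside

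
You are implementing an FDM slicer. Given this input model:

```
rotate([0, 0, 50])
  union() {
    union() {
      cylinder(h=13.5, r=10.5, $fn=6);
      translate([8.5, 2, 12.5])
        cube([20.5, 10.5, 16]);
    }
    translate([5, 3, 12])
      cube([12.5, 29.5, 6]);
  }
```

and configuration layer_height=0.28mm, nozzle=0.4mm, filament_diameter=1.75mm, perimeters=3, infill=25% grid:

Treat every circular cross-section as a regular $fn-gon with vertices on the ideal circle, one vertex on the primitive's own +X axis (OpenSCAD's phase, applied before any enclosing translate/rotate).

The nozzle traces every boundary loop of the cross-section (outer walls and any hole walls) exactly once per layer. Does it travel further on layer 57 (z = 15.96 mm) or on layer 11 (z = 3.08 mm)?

layer 57 (z = 15.96 mm)

Layer 57 (z = 15.96): the cylinder does not reach this height (z outside [0, 13.5]); the cube at (8.5, 2) is present — its section is the full 20.5×10.5 rectangle (perimeter 62.00 mm); Taking the union: only the 20.5×10.5 cube at (8.5, 2) is present, so the union is just that shape — boundary = 62.00 mm; the cube at (5, 3) is present — its section is the full 12.5×29.5 rectangle (perimeter 84.00 mm); Merging all regions: the regions partially overlap (shared area 85.50 mm²), so the edge portions inside another operand are dropped and the merged outline is re-measured after clipping — boundary = 109.00 mm; (rotated 50° about Z; rotation is an isometry so areas/perimeters/island counts are preserved). So its perimeter = 109.00 mm. Layer 11 (z = 3.08): the r=10.5 cylinder gives a regular 6-gon of circumradius 10.5 (constant along its height) (perimeter = 2·6·10.500·sin(180°/6) = 63.00 mm); the cube at (8.5, 2) is absent (z outside [12.5, 28.5]); Taking the union: only the r=10.5 cylinder is present, so the union is just that shape — boundary = 63.00 mm; the cube at (5, 3) is not intersected at this z (z outside [12, 18]); Merging all regions: only that combined region is present, so the union is just that shape — boundary = 63.00 mm; (rotated 50° about Z; rotation is an isometry so areas/perimeters/island counts are preserved). So its perimeter = 63.00 mm. Layer 57 is larger (109.00 vs 63.00 mm).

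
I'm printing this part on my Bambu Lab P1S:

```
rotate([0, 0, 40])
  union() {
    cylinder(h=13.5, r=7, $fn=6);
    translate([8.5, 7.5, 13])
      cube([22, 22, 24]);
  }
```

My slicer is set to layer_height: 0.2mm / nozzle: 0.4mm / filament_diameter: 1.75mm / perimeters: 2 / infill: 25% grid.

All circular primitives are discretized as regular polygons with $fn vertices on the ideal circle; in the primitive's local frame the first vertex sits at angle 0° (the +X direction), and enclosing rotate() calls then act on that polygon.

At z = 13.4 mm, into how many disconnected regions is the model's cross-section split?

At z = 13.4 mm: the cylinder: section is a regular 6-gon, circumradius r=7; the cube at (8.5, 7.5) (footprint 22×22) is included at this height; Taking the union: the 2 present regions are separate (no shared area or edge), so areas and boundary lengths simply add and each stays a separate island — 2 connected regions; (whole slice rotated 40° about Z — lengths, areas and connectivity unchanged). The result has 2 disconnected regions.

2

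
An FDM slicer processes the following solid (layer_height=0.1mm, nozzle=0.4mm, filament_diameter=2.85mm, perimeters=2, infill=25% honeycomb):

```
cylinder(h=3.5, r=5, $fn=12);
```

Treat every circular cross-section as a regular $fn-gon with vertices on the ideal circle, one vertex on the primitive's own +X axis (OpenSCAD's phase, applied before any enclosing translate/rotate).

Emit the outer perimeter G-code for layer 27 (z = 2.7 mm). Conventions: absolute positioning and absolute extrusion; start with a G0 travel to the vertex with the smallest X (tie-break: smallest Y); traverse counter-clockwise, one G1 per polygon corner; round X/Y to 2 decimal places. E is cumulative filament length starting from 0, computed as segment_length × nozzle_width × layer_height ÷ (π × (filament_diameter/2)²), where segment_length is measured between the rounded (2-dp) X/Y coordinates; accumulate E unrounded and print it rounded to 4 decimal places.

At z = 2.7 mm: the r=5 cylinder gives a regular 12-gon of circumradius 5 (constant along its height). The outline is a single polygon with 12 vertices. Extrusion per mm of travel: 0.4 × 0.1 / (π × 1.425²) = 0.006270. Accumulating E over each segment gives final E = 0.1947.

G0 X-5.00 Y0.00 Z2.70
G1 X-4.33 Y-2.50 E0.0162
G1 X-2.50 Y-4.33 E0.0325
G1 X0.00 Y-5.00 E0.0487
G1 X2.50 Y-4.33 E0.0649
G1 X4.33 Y-2.50 E0.0811
G1 X5.00 Y0.00 E0.0974
G1 X4.33 Y2.50 E0.1136
G1 X2.50 Y4.33 E0.1298
G1 X0.00 Y5.00 E0.1461
G1 X-2.50 Y4.33 E0.1623
G1 X-4.33 Y2.50 E0.1785
G1 X-5.00 Y0.00 E0.1947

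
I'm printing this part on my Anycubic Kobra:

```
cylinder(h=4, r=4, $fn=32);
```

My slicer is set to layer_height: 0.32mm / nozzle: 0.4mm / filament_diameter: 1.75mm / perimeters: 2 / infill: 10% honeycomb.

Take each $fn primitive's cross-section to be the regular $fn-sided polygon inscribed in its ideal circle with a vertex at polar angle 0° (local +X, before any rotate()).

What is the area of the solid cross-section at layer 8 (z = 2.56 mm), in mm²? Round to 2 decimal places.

At z = 2.56 mm: the cylinder: section is a regular 32-gon, circumradius r=4 (area = (32/2)·4.000²·sin(360°/32) = 49.94 mm²). Overall, the cross-section is a single solid region. Net area = 49.94 mm².

49.94 mm²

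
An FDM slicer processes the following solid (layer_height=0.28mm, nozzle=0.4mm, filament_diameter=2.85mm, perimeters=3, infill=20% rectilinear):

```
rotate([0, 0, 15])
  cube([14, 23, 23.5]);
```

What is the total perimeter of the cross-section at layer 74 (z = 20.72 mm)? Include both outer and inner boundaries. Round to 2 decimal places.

74.00 mm

At z = 20.72 mm: the 14×23 cube contributes its full rectangle (perimeter 74.00 mm); (whole slice rotated 15° about Z — lengths, areas and connectivity unchanged). Overall, the cross-section is a single solid region. Total boundary length (outer) = 74.00 mm.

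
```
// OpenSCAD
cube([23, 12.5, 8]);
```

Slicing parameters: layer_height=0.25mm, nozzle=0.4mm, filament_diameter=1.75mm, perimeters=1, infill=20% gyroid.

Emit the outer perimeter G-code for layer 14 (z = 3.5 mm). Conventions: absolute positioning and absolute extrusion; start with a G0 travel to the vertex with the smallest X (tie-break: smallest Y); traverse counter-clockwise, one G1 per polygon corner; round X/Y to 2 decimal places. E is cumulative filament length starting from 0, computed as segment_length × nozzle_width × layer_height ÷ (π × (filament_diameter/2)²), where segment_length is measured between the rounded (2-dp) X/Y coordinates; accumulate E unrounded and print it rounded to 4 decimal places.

At z = 3.5 mm: the cube (footprint 23×12.5) is included at this height. The outline is a single polygon with 4 vertices. Extrusion per mm of travel: 0.4 × 0.25 / (π × 0.875²) = 0.041575. Accumulating E over each segment gives final E = 2.9518.

G0 X0.00 Y0.00 Z3.50
G1 X23.00 Y0.00 E0.9562
G1 X23.00 Y12.50 E1.4759
G1 X0.00 Y12.50 E2.4321
G1 X0.00 Y0.00 E2.9518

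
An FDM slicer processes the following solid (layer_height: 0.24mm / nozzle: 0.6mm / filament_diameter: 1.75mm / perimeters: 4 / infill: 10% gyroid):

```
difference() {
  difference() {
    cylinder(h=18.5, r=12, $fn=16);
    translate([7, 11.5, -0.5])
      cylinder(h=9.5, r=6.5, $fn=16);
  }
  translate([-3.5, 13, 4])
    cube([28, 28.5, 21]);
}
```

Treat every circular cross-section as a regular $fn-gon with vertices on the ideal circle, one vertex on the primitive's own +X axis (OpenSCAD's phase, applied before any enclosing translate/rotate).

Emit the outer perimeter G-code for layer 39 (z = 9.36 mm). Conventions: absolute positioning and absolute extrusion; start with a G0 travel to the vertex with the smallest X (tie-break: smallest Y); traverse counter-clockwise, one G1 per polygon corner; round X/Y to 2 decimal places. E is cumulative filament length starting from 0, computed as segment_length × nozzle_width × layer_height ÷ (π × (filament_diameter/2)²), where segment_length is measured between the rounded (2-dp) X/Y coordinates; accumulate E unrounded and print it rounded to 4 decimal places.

At z = 9.36 mm: the r=12 cylinder contributes a regular 16-gon of circumradius 12; the cylinder at (7, 11.5) is not intersected at this z (z outside [-0.5, 9]); Taking the first minus the rest: none of the subtracted shapes is present at this height, so the r=12 cylinder is unchanged — 1 connected region; the cube at (-3.5, 13) (footprint 28×28.5) is included at this height; Taking the first minus the rest: starting from the result so far, the 28×28.5 cube at (-3.5, 13) misses the remaining region (no effect) — 1 connected region. The outline is a single polygon with 16 vertices. Extrusion per mm of travel: 0.6 × 0.24 / (π × 0.875²) = 0.059868. Accumulating E over each segment gives final E = 4.4861.

G0 X-12.00 Y0.00 Z9.36
G1 X-11.09 Y-4.59 E0.2801
G1 X-8.49 Y-8.49 E0.5608
G1 X-4.59 Y-11.09 E0.8414
G1 X0.00 Y-12.00 E1.1215
G1 X4.59 Y-11.09 E1.4017
G1 X8.49 Y-8.49 E1.6823
G1 X11.09 Y-4.59 E1.9629
G1 X12.00 Y0.00 E2.2430
G1 X11.09 Y4.59 E2.5232
G1 X8.49 Y8.49 E2.8038
G1 X4.59 Y11.09 E3.0844
G1 X0.00 Y12.00 E3.3646
G1 X-4.59 Y11.09 E3.6447
G1 X-8.49 Y8.49 E3.9253
G1 X-11.09 Y4.59 E4.2059
G1 X-12.00 Y0.00 E4.4861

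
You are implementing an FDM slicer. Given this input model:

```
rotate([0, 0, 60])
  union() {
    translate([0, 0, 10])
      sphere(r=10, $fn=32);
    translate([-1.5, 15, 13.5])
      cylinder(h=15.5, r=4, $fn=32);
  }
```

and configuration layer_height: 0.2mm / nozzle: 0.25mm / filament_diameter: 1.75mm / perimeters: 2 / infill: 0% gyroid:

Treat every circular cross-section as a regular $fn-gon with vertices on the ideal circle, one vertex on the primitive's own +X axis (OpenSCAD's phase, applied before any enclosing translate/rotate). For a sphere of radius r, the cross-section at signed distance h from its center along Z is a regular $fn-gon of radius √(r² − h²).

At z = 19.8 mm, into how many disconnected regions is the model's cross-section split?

At z = 19.8 mm: the r=10 sphere contributes a regular 32-gon of circumradius √(10²−9.8²) = 1.990; the r=4 cylinder at (-1.5, 15) gives a regular 32-gon of circumradius 4 (constant along its height); Combining (union): the 2 present regions are separate (no shared area or edge), so areas and boundary lengths simply add and each stays a separate island — 2 connected regions; (rotated 60° about Z; rotation is an isometry so areas/perimeters/island counts are preserved). The result has 2 disconnected regions.

2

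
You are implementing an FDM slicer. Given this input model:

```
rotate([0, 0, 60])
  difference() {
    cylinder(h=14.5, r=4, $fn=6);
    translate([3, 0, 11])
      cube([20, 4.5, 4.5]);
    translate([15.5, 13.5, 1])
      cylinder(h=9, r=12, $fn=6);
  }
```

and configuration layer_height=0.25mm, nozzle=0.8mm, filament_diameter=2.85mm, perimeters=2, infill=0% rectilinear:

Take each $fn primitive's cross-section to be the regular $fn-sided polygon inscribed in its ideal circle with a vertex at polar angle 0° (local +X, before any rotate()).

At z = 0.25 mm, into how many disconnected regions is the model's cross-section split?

At z = 0.25 mm: the r=4 cylinder gives a regular 6-gon of circumradius 4 (constant along its height); the cube at (3, 0) does not reach this height (z outside [11, 15.5]); the cylinder at (15.5, 13.5) does not reach this height (z outside [1, 10]); Taking the first minus the rest: none of the subtracted shapes is present at this height, so the r=4 cylinder is unchanged — 1 connected region; (rotated 60° about Z; rotation is an isometry so areas/perimeters/island counts are preserved). The result has 1 disconnected region.

1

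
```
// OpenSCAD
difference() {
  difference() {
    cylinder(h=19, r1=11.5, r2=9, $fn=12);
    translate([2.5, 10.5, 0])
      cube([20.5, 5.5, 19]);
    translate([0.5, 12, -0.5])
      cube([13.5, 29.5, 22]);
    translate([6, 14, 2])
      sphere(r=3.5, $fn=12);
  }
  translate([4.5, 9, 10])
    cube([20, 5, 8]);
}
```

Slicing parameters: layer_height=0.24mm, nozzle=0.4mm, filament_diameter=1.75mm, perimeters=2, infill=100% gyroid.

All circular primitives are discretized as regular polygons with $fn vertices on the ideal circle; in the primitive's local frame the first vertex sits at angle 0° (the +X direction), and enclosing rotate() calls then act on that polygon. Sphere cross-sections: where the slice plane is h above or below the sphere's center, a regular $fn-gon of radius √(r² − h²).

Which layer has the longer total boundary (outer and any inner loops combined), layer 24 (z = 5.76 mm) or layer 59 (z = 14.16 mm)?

Layer 24 (z = 5.76): the cone: at t=0.303 of its height the radius interpolates to r₁+(r₂−r₁)t = 10.742, giving a regular 12-gon of that circumradius (perimeter = 2·12·10.742·sin(180°/12) = 66.73 mm); the cube at (2.5, 10.5) is present — its section is the full 20.5×5.5 rectangle (perimeter 52.00 mm); the 13.5×29.5 cube at (0.5, 12) contributes its full rectangle (perimeter 86.00 mm); the sphere at (6, 14) is not intersected at this z (|z−center|=3.760 > r=3.5); Subtracting the remaining from the first: starting from the cone, the 20.5×5.5 cube at (2.5, 10.5) misses the remaining region (no effect); the 13.5×29.5 cube at (0.5, 12) misses the remaining region (no effect) — boundary = 66.73 mm; the cube at (4.5, 9) is not intersected at this z (z outside [10, 18]); Subtracting the remaining from the first: none of the subtracted shapes is present at this height, so that combined region is unchanged — boundary = 66.73 mm. So its perimeter = 66.73 mm. Layer 59 (z = 14.16): the cone (r1=11.5→r2=9) has section circumradius 9.637 here — a regular 12-gon (perimeter = 2·12·9.637·sin(180°/12) = 59.86 mm); the cube at (2.5, 10.5) (footprint 20.5×5.5) is included at this height (perimeter 52.00 mm); the cube at (0.5, 12) (footprint 13.5×29.5) is included at this height (perimeter 86.00 mm); the sphere at (6, 14) does not reach this height (|z−center|=12.160 > r=3.5); Subtracting the remaining from the first: starting from the cone, the 20.5×5.5 cube at (2.5, 10.5) misses the remaining region (no effect); the 13.5×29.5 cube at (0.5, 12) misses the remaining region (no effect) — boundary = 59.86 mm; the cube at (4.5, 9) (footprint 20×5) is included at this height (perimeter 50.00 mm); Subtracting the remaining from the first: starting from the result so far, the 20×5 cube at (4.5, 9) misses the remaining region (no effect) — boundary = 59.86 mm. So its perimeter = 59.86 mm. Layer 24 is larger (66.73 vs 59.86 mm).

layer 24 (z = 5.76 mm)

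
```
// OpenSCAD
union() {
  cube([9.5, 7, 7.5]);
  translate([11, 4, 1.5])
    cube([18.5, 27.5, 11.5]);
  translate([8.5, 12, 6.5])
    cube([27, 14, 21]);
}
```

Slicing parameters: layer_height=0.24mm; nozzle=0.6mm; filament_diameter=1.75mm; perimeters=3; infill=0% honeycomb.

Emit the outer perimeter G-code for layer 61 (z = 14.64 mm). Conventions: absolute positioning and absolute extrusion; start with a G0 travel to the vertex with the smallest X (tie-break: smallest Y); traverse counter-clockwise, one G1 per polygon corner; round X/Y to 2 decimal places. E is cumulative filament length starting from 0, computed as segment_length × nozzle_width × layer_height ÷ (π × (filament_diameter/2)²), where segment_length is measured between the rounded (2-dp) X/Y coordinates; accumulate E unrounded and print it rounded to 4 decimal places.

At z = 14.64 mm: the cube is absent (z outside [0, 7.5]); the cube at (11, 4) does not reach this height (z outside [1.5, 13]); the 27×14 cube at (8.5, 12) contributes its full rectangle; Merging all regions: only the 27×14 cube at (8.5, 12) is present, so the union is just that shape — 1 connected region. The outline is a single polygon with 4 vertices. Extrusion per mm of travel: 0.6 × 0.24 / (π × 0.875²) = 0.059868. Accumulating E over each segment gives final E = 4.9092.

G0 X8.50 Y12.00 Z14.64
G1 X35.50 Y12.00 E1.6164
G1 X35.50 Y26.00 E2.4546
G1 X8.50 Y26.00 E4.0710
G1 X8.50 Y12.00 E4.9092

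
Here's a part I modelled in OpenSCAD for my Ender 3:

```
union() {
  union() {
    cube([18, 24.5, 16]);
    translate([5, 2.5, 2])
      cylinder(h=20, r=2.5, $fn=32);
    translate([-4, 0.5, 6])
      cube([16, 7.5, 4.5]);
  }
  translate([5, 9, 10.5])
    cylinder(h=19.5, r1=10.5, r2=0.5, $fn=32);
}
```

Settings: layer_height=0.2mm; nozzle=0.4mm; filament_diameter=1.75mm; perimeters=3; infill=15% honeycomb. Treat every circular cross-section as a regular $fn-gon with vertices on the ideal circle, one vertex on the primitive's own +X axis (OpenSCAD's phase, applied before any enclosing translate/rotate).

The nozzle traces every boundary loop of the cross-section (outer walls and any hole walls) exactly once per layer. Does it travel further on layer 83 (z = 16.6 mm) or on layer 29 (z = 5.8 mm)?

layer 29 (z = 5.8 mm)

Layer 83 (z = 16.6): the cube is not intersected at this z (z outside [0, 16]); the cylinder at (5, 2.5): section is a regular 32-gon, circumradius r=2.5 (perimeter = 2·32·2.500·sin(180°/32) = 15.68 mm); the cube at (-4, 0.5) is absent (z outside [6, 10.5]); Combining (union): only the r=2.5 cylinder at (5, 2.5) is present, so the union is just that shape — boundary = 15.68 mm; the cone at (5, 9) contributes a regular 32-gon of circumradius 7.372 (interpolated between r1=10.5 and r2=0.5 at t=0.313) (perimeter = 2·32·7.372·sin(180°/32) = 46.24 mm); Combining (union): the regions partially overlap (shared area 13.25 mm²), so the edge portions inside another operand are dropped and the merged outline is re-measured after clipping — boundary = 48.22 mm. So its perimeter = 48.22 mm. Layer 29 (z = 5.8): the 18×24.5 cube contributes its full rectangle (perimeter 85.00 mm); the cylinder at (5, 2.5): section is a regular 32-gon, circumradius r=2.5 (perimeter = 2·32·2.500·sin(180°/32) = 15.68 mm); the cube at (-4, 0.5) is absent (z outside [6, 10.5]); Merging all regions: the r=2.5 cylinder at (5, 2.5) lies entirely inside the 18×24.5 cube, so the union is just the 18×24.5 cube — boundary = 85.00 mm; the cone at (5, 9) is not intersected at this z (z outside [10.5, 30]); Merging all regions: only the result so far is present, so the union is just that shape — boundary = 85.00 mm. So its perimeter = 85.00 mm. Layer 29 is larger (85.00 vs 48.22 mm).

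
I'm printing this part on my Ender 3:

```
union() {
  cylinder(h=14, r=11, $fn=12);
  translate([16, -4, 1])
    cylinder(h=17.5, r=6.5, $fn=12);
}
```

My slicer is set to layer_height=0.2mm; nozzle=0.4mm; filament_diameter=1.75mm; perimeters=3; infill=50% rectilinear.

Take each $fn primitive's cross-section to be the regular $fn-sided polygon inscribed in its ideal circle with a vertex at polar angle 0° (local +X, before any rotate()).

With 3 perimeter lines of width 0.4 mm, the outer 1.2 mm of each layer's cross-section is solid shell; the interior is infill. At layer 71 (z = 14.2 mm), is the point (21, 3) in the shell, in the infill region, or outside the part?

outside

At z = 14.2 mm: the cylinder is absent (z outside [0, 14]); the r=6.5 cylinder at (16, -4) contributes a regular 12-gon of circumradius 6.5; Taking the union: only the r=6.5 cylinder at (16, -4) is present, so the union is just that shape — 1 connected region. Overall, the cross-section is a single solid region. The nearest boundary edge runs (21.63, -0.75)→(19.25, 1.63); distance from the point to it = 2.21 mm. The point is not inside any of the regions above, so it lies outside the cross-section (2.21 mm from the nearest boundary).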